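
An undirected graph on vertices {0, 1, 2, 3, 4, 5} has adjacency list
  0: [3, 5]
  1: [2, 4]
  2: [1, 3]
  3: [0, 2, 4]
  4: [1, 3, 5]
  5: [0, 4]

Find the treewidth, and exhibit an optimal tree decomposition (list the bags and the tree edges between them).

Treewidth 2.
One such decomposition:
Bags: B1 = {1, 2, 3}  B2 = {1, 3, 4}  B3 = {0, 3, 4}  B4 = {0, 4, 5}
Tree: B1–B2, B2–B3, B3–B4

Every bag has size at most 3, so the width is 3 − 1 = 2 and tw(G) ≤ 2. The edges 2–1–4–3–2 form a cycle, so G is not a tree and its treewidth is at least 2. Therefore the treewidth is 2.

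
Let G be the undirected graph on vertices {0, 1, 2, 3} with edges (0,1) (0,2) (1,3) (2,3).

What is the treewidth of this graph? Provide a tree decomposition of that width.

Every bag has size at most 3, so the width is 3 − 1 = 2 and tw(G) ≤ 2. Since 0–1–3–2–0 is a cycle in G, G is not acyclic. Forests are exactly the graphs of treewidth ≤ 1, so tw(G) ≥ 2. Therefore the treewidth is 2.

Treewidth 2.
Bags: B1 = {0, 1, 3}  B2 = {0, 2, 3}
Tree: B1–B2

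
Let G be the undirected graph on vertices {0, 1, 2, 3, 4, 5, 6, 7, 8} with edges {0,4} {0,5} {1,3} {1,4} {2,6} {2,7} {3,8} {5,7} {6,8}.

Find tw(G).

A width-2 tree decomposition is:
Bags: B1 = {0, 5, 7}  B2 = {0, 4, 7}  B3 = {1, 4, 7}  B4 = {1, 3, 7}  B5 = {3, 7, 8}  B6 = {6, 7, 8}  B7 = {2, 6, 7}
Tree: B1–B2, B2–B3, B3–B4, B4–B5, B5–B6, B6–B7
Each bag holds 3 vertices, so the decomposition has width 2, which upper-bounds the treewidth. The edges 7–5–0–4–1–3–8–6–2–7 form a cycle, so G is not a tree and its treewidth is at least 2. Hence tw(G) = 2 exactly.

2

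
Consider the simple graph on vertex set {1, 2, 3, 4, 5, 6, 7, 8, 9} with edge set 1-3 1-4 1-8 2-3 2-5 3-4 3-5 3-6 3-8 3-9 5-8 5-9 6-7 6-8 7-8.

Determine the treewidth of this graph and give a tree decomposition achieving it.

Each bag holds 3 vertices, so the decomposition has width 2, which upper-bounds the treewidth. For the lower bound, the 3 vertices {1, 3, 8} are pairwise adjacent, and any tree decomposition puts a clique entirely inside one bag — forcing width ≥ 2. Combining the bounds, tw(G) = 2.

Treewidth 2.
One such decomposition:
Bags: B1 = {3, 5, 8}  B2 = {3, 6, 8}  B3 = {1, 3, 8}  B4 = {6, 7, 8}  B5 = {1, 3, 4}  B6 = {3, 5, 9}  B7 = {2, 3, 5}
Tree: B1–B2, B1–B3, B2–B4, B3–B5, B1–B6, B1–B7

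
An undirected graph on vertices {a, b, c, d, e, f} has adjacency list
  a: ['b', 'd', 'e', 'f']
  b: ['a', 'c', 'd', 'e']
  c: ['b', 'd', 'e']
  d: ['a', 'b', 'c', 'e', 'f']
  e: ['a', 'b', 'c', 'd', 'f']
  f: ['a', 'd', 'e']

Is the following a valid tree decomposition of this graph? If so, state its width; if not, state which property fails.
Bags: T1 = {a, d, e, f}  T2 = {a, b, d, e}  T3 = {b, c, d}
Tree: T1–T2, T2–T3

A tree decomposition must satisfy three properties: every vertex lies in some bag; for every edge, both endpoints lie together in some bag; and for every vertex, the bags containing it form a connected subtree. Here edge (e,c) lies in no bag, so the decomposition is invalid.

No — edge (e,c) lies in no bag.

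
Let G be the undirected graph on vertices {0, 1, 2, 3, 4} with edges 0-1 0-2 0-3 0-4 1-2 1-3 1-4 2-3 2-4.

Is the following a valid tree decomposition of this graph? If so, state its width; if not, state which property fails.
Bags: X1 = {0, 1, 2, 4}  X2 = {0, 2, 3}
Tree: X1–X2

No — edge (1,3) lies in no bag.

A tree decomposition must satisfy three properties: every vertex lies in some bag; for every edge, both endpoints lie together in some bag; and for every vertex, the bags containing it form a connected subtree. Here edge (1,3) lies in no bag, so the decomposition is invalid.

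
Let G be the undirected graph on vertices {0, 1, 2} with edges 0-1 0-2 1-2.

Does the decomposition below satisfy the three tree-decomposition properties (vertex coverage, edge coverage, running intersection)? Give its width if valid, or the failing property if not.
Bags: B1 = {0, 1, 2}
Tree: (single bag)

Yes; width 2.

Checking the three conditions: (i) the bags cover all of {0, 1, 2}; (ii) for each edge, some bag contains both endpoints; (iii) the bags containing any fixed vertex form a subtree. All hold, so the decomposition is valid with width 3 − 1 = 2.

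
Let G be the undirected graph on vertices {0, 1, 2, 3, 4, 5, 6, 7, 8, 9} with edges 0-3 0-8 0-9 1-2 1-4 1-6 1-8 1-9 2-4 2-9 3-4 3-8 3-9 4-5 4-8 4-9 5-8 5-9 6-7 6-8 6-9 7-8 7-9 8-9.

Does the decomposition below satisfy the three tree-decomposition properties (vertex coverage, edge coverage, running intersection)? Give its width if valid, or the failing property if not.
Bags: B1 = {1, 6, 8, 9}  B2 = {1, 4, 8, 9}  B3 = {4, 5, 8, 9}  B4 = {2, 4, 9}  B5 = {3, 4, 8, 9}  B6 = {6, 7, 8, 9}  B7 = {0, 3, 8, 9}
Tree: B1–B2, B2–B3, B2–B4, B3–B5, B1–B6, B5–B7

No — edge (1,2) lies in no bag.

A tree decomposition must satisfy three properties: every vertex lies in some bag; for every edge, both endpoints lie together in some bag; and for every vertex, the bags containing it form a connected subtree. Here edge (1,2) lies in no bag, so the decomposition is invalid.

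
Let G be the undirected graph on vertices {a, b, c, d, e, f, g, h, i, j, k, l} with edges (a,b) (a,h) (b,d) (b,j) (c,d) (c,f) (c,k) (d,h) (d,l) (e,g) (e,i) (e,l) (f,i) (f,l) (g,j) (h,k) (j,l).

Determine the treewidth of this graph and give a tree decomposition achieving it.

Treewidth 3.
Bags: B1 = {a, c, h, k}  B2 = {a, c, d, h}  B3 = {a, b, c, d}  B4 = {b, c, d, f}  B5 = {b, d, f, l}  B6 = {b, f, j, l}  B7 = {f, i, j, l}  B8 = {e, i, j, l}  B9 = {e, g, i, j}
Tree: B1–B2, B2–B3, B3–B4, B4–B5, B5–B6, B6–B7, B7–B8, B8–B9

Every bag has size at most 4, so the width is 4 − 1 = 3 and tw(G) ≤ 3. For the lower bound: the 4 vertex sets {a,h,k}, {c}, {d}, {b,f,j,l} are disjoint, each induces a connected subgraph, and every pair is joined by at least one edge of G. Contracting each set to a single vertex therefore yields K_{4} as a minor, and since treewidth is minor-monotone, tw(G) ≥ tw(K_{4}) = 3. Therefore the treewidth is 3.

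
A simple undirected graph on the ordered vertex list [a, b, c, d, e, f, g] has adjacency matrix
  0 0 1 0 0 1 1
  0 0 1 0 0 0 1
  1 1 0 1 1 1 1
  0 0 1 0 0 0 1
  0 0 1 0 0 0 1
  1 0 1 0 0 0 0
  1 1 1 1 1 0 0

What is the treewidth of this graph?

2

A width-2 tree decomposition is:
Bags: B1 = {a, c, g}  B2 = {a, c, f}  B3 = {c, e, g}  B4 = {b, c, g}  B5 = {c, d, g}
Tree: B1–B2, B1–B3, B3–B4, B1–B5
Every bag has size at most 3, so the width is 3 − 1 = 2 and tw(G) ≤ 2. On the other hand G contains the 3-clique {c, d, g}. A clique must lie in a single bag of any decomposition, so no decomposition can have width below 2. Combining the bounds, tw(G) = 2.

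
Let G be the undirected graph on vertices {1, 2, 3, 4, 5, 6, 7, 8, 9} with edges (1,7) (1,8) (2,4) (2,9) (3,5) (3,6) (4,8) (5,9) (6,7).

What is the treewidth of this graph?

A width-2 tree decomposition is:
Bags: B1 = {3, 6, 7}  B2 = {3, 5, 7}  B3 = {5, 7, 9}  B4 = {2, 7, 9}  B5 = {2, 4, 7}  B6 = {4, 7, 8}  B7 = {1, 7, 8}
Tree: B1–B2, B2–B3, B3–B4, B4–B5, B5–B6, B6–B7
Every bag has size at most 3, so the width is 3 − 1 = 2 and tw(G) ≤ 2. The edges 7–6–3–5–9–2–4–8–1–7 form a cycle, so G is not a tree and its treewidth is at least 2. Therefore the treewidth is 2.

2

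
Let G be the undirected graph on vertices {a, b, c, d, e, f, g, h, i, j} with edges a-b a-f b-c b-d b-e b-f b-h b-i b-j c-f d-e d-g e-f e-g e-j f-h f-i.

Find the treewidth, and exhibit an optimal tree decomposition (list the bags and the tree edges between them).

Treewidth 2.
One such decomposition:
Bags: B1 = {b, d, e}  B2 = {b, e, f}  B3 = {a, b, f}  B4 = {b, e, j}  B5 = {d, e, g}  B6 = {b, f, h}  B7 = {b, f, i}  B8 = {b, c, f}
Tree: B1–B2, B2–B3, B2–B4, B1–B5, B2–B6, B6–B7, B2–B8

The largest bag has 3 vertices, giving width 2; this decomposition certifies tw(G) ≤ 2. For the lower bound, the 3 vertices {d, e, g} are pairwise adjacent, and any tree decomposition puts a clique entirely inside one bag — forcing width ≥ 2. The upper and lower bounds meet at 2, so that is the treewidth.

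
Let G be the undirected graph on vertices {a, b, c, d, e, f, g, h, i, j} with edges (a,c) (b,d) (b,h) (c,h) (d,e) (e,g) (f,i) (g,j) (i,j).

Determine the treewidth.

1

A width-1 tree decomposition is:
Bags: B1 = {a, c}  B2 = {c, h}  B3 = {b, h}  B4 = {b, d}  B5 = {d, e}  B6 = {e, g}  B7 = {g, j}  B8 = {i, j}  B9 = {f, i}
Tree: B1–B2, B2–B3, B3–B4, B4–B5, B5–B6, B6–B7, B7–B8, B8–B9
Each bag holds 2 vertices, so the decomposition has width 1, which upper-bounds the treewidth. G has an edge, so its treewidth is at least 1. Therefore the treewidth is 1.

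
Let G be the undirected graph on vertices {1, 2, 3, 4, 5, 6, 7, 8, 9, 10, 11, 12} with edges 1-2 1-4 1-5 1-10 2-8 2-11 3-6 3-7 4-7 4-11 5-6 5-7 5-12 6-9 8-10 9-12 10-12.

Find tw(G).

3

A width-3 tree decomposition is:
Bags: B1 = {3, 6, 9, 12}  B2 = {3, 5, 6, 12}  B3 = {3, 5, 7, 12}  B4 = {5, 7, 10, 12}  B5 = {1, 5, 7, 10}  B6 = {1, 4, 7, 10}  B7 = {1, 4, 8, 10}  B8 = {1, 2, 4, 8}  B9 = {2, 4, 8, 11}
Tree: B1–B2, B2–B3, B3–B4, B4–B5, B5–B6, B6–B7, B7–B8, B8–B9
Every bag has size at most 4, so the width is 4 − 1 = 3 and tw(G) ≤ 3. For the lower bound: the 4 vertex sets {3,6,9}, {12}, {5}, {1,4,7,10} are disjoint, each induces a connected subgraph, and every pair is joined by at least one edge of G. Contracting each set to a single vertex therefore yields K_{4} as a minor, and since treewidth is minor-monotone, tw(G) ≥ tw(K_{4}) = 3. The upper and lower bounds meet at 3, so that is the treewidth.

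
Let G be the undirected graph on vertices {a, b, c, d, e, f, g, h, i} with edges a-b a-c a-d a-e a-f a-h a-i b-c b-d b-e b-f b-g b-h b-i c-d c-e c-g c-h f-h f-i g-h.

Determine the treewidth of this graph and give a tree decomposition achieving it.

Every bag has size at most 4, so the width is 4 − 1 = 3 and tw(G) ≤ 3. For the lower bound, the 4 vertices {b, c, g, h} are pairwise adjacent, and any tree decomposition puts a clique entirely inside one bag — forcing width ≥ 3. Combining the bounds, tw(G) = 3.

Treewidth 3.
One such decomposition:
Bags: B1 = {a, b, c, h}  B2 = {a, b, f, h}  B3 = {a, b, f, i}  B4 = {a, b, c, e}  B5 = {a, b, c, d}  B6 = {b, c, g, h}
Tree: B1–B2, B2–B3, B1–B4, B1–B5, B1–B6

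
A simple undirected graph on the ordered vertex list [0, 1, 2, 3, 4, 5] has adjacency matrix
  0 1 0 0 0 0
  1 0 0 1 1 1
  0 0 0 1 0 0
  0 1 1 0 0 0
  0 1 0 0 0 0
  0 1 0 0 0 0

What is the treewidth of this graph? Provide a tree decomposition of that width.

The largest bag has 2 vertices, giving width 1; this decomposition certifies tw(G) ≤ 1. G has an edge, so its treewidth is at least 1. Combining the bounds, tw(G) = 1.

Treewidth 1.
One optimal decomposition is:
Bags: B1 = {0, 1}  B2 = {1, 3}  B3 = {1, 4}  B4 = {2, 3}  B5 = {1, 5}
Tree: B1–B2, B2–B3, B2–B4, B3–B5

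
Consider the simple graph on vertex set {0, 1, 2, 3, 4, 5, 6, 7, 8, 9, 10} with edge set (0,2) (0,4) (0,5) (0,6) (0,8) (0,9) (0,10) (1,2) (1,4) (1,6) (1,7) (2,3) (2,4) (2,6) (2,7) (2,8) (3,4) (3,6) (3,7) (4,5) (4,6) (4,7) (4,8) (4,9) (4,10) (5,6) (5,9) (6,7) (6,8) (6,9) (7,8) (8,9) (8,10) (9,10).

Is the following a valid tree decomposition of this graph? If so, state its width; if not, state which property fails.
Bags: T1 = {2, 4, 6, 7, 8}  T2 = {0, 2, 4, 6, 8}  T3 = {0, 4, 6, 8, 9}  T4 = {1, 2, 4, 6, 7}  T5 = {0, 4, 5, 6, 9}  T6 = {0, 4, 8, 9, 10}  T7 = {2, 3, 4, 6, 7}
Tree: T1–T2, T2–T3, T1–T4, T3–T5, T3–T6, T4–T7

Yes; width 4.

Every vertex of G appears in some bag (union = {0, 1, 2, 3, 4, 5, 6, 7, 8, 9, 10}); every edge is covered by a bag; and for each vertex v the set of bags containing v is connected in the bag tree. The decomposition is therefore valid. The largest bag has 5 vertices, so the width is 4.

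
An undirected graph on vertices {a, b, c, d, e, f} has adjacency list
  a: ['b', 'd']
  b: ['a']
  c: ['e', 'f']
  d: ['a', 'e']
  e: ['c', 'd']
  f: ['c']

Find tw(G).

1

A width-1 tree decomposition is:
Bags: B1 = {c, f}  B2 = {c, e}  B3 = {d, e}  B4 = {a, d}  B5 = {a, b}
Tree: B1–B2, B2–B3, B3–B4, B4–B5
Each bag holds 2 vertices, so the decomposition has width 1, which upper-bounds the treewidth. Since G has at least one edge (e.g. f–c), it is not an edgeless graph, so tw(G) ≥ 1. Therefore the treewidth is 1.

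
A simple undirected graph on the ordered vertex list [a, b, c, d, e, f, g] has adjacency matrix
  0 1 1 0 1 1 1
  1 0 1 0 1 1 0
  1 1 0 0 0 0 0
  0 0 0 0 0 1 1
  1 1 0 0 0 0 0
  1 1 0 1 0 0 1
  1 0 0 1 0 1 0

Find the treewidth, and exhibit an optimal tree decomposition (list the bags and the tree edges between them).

The largest bag has 3 vertices, giving width 2; this decomposition certifies tw(G) ≤ 2. Conversely, {d, f, g} is a clique of size 3, and the vertices of any clique must share a bag in every tree decomposition; so some bag has ≥ 3 vertices and tw(G) ≥ 2. Therefore the treewidth is 2.

Treewidth 2.
One such decomposition:
Bags: B1 = {a, b, f}  B2 = {a, b, c}  B3 = {a, b, e}  B4 = {a, f, g}  B5 = {d, f, g}
Tree: B1–B2, B1–B3, B1–B4, B4–B5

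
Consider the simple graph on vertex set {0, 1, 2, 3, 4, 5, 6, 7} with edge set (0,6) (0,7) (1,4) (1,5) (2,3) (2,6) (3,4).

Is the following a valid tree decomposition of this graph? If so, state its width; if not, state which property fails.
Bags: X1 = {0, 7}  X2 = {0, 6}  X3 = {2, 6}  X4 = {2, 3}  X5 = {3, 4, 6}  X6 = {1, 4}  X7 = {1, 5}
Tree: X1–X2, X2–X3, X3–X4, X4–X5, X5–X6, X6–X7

No — bags containing vertex 6 are not connected in the tree.

A tree decomposition must satisfy three properties: every vertex lies in some bag; for every edge, both endpoints lie together in some bag; and for every vertex, the bags containing it form a connected subtree. Here bags containing vertex 6 are not connected in the tree, so the decomposition is invalid.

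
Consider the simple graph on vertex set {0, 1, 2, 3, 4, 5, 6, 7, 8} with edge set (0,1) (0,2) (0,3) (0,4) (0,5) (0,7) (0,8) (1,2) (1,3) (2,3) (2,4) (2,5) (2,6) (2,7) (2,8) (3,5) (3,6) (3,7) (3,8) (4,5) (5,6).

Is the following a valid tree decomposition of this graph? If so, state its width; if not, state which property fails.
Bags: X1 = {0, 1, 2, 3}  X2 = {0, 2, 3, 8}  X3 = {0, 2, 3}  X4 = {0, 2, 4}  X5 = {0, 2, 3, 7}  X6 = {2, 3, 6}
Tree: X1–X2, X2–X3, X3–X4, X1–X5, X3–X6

A tree decomposition must satisfy three properties: every vertex lies in some bag; for every edge, both endpoints lie together in some bag; and for every vertex, the bags containing it form a connected subtree. Here vertex 5 appears in no bag, so the decomposition is invalid.

No — vertex 5 appears in no bag.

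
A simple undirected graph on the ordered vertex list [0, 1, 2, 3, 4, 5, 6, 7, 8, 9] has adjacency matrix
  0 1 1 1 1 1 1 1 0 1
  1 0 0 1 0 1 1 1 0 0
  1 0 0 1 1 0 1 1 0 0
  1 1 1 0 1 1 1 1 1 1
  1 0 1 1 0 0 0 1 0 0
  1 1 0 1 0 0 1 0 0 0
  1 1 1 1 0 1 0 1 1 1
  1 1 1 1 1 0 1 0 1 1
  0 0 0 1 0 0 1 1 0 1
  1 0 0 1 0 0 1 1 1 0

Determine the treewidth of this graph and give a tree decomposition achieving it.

Treewidth 4.
Bags: B1 = {0, 2, 3, 6, 7}  B2 = {0, 1, 3, 6, 7}  B3 = {0, 2, 3, 4, 7}  B4 = {0, 3, 6, 7, 9}  B5 = {0, 1, 3, 5, 6}  B6 = {3, 6, 7, 8, 9}
Tree: B1–B2, B1–B3, B1–B4, B2–B5, B4–B6

Each bag holds 5 vertices, so the decomposition has width 4, which upper-bounds the treewidth. For the lower bound, the 5 vertices {0, 2, 3, 4, 7} are pairwise adjacent, and any tree decomposition puts a clique entirely inside one bag — forcing width ≥ 4. Combining the bounds, tw(G) = 4.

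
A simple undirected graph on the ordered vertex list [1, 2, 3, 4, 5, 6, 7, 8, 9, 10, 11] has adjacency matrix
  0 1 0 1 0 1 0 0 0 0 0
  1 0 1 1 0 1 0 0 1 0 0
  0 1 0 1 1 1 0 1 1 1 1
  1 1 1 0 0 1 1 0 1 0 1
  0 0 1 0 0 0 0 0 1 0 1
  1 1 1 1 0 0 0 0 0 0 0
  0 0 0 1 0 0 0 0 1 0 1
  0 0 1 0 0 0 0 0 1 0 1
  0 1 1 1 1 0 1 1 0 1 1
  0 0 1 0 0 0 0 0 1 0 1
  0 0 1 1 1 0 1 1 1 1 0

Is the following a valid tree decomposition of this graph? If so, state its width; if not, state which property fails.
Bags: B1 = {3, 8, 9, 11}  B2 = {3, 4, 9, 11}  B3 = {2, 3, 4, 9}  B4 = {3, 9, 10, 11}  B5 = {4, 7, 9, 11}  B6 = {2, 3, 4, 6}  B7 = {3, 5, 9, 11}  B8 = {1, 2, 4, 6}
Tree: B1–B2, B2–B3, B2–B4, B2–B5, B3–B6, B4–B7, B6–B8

Checking the three conditions: (i) the bags cover all of {1, 2, 3, 4, 5, 6, 7, 8, 9, 10, 11}; (ii) for each edge, some bag contains both endpoints; (iii) the bags containing any fixed vertex form a subtree. All hold, so the decomposition is valid with width 4 − 1 = 3.

Yes; width 3.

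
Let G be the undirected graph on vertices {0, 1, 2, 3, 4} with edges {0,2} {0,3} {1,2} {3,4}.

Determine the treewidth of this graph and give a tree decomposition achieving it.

Treewidth 1.
One such decomposition:
Bags: B1 = {1, 2}  B2 = {0, 2}  B3 = {0, 3}  B4 = {3, 4}
Tree: B1–B2, B2–B3, B3–B4

The largest bag has 2 vertices, giving width 1; this decomposition certifies tw(G) ≤ 1. Since G has at least one edge (e.g. 1–2), it is not an edgeless graph, so tw(G) ≥ 1. Therefore the treewidth is 1.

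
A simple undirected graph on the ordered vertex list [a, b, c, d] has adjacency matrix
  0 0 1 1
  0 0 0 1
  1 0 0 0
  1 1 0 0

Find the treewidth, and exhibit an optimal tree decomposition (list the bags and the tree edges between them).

Treewidth 1.
One such decomposition:
Bags: B1 = {b, d}  B2 = {a, d}  B3 = {a, c}
Tree: B1–B2, B2–B3

Every bag has size at most 2, so the width is 2 − 1 = 1 and tw(G) ≤ 1. G has an edge, so its treewidth is at least 1. The upper and lower bounds meet at 1, so that is the treewidth.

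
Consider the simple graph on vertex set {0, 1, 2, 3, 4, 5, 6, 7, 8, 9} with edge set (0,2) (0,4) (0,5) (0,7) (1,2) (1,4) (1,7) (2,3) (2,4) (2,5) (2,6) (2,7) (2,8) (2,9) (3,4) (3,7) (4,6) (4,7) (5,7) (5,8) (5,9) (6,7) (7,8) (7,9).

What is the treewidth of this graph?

A width-3 tree decomposition is:
Bags: B1 = {1, 2, 4, 7}  B2 = {2, 3, 4, 7}  B3 = {0, 2, 4, 7}  B4 = {2, 4, 6, 7}  B5 = {0, 2, 5, 7}  B6 = {2, 5, 7, 8}  B7 = {2, 5, 7, 9}
Tree: B1–B2, B1–B3, B2–B4, B3–B5, B5–B6, B5–B7
Every bag has size at most 4, so the width is 4 − 1 = 3 and tw(G) ≤ 3. On the other hand G contains the 4-clique {2, 5, 7, 8}. A clique must lie in a single bag of any decomposition, so no decomposition can have width below 3. Combining the bounds, tw(G) = 3.

3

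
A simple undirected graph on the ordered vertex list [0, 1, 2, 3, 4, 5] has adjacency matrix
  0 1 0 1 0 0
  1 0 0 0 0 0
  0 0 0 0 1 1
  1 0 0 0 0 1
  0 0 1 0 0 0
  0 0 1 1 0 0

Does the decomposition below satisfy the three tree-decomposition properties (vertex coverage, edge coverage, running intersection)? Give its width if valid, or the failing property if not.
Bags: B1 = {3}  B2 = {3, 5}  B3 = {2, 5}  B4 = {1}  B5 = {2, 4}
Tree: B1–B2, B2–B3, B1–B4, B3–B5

A tree decomposition must satisfy three properties: every vertex lies in some bag; for every edge, both endpoints lie together in some bag; and for every vertex, the bags containing it form a connected subtree. Here vertex 0 appears in no bag, so the decomposition is invalid.

No — vertex 0 appears in no bag.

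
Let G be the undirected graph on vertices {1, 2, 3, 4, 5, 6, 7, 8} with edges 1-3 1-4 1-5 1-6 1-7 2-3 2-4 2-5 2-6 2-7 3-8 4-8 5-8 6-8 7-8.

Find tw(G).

A width-3 tree decomposition is:
Bags: B1 = {1, 2, 3, 8}  B2 = {1, 2, 7, 8}  B3 = {1, 2, 5, 8}  B4 = {1, 2, 4, 8}  B5 = {1, 2, 6, 8}
Tree: B1–B2, B2–B3, B3–B4, B4–B5
Every bag has size at most 4, so the width is 4 − 1 = 3 and tw(G) ≤ 3. For the lower bound: the 4 vertex sets {2,3}, {1,7}, {8}, {5} are disjoint, each induces a connected subgraph, and every pair is joined by at least one edge of G. Contracting each set to a single vertex therefore yields K_{4} as a minor, and since treewidth is minor-monotone, tw(G) ≥ tw(K_{4}) = 3. Combining the bounds, tw(G) = 3.

3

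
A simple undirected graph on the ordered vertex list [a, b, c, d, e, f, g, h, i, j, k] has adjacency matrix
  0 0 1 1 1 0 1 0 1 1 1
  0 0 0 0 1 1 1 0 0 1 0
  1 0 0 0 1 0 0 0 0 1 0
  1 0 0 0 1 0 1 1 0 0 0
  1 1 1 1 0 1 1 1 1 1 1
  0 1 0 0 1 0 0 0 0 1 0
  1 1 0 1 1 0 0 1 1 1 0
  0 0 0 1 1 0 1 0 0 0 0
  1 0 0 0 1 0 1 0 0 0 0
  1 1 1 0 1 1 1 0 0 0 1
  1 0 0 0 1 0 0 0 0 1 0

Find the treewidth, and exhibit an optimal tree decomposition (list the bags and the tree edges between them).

Treewidth 3.
One optimal decomposition is:
Bags: B1 = {a, e, g, j}  B2 = {a, c, e, j}  B3 = {b, e, g, j}  B4 = {a, e, j, k}  B5 = {a, e, g, i}  B6 = {a, d, e, g}  B7 = {b, e, f, j}  B8 = {d, e, g, h}
Tree: B1–B2, B1–B3, B2–B4, B1–B5, B5–B6, B3–B7, B6–B8

Each bag holds 4 vertices, so the decomposition has width 3, which upper-bounds the treewidth. For the lower bound, the 4 vertices {d, e, g, h} are pairwise adjacent, and any tree decomposition puts a clique entirely inside one bag — forcing width ≥ 3. Therefore the treewidth is 3.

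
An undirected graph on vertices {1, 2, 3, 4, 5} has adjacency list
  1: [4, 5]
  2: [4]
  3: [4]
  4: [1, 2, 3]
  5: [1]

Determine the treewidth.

1

A width-1 tree decomposition is:
Bags: B1 = {2, 4}  B2 = {1, 4}  B3 = {3, 4}  B4 = {1, 5}
Tree: B1–B2, B1–B3, B2–B4
Each bag holds 2 vertices, so the decomposition has width 1, which upper-bounds the treewidth. Any graph with an edge has treewidth ≥ 1, and G has the edge 2–4. Hence tw(G) = 1 exactly.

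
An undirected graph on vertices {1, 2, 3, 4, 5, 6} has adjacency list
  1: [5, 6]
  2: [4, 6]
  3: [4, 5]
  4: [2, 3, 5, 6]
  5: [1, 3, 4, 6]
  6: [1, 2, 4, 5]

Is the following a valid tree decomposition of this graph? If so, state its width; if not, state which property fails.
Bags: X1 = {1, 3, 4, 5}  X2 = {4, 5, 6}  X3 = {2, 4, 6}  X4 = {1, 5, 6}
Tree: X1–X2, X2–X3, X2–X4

A tree decomposition must satisfy three properties: every vertex lies in some bag; for every edge, both endpoints lie together in some bag; and for every vertex, the bags containing it form a connected subtree. Here bags containing vertex 1 are not connected in the tree, so the decomposition is invalid.

No — bags containing vertex 1 are not connected in the tree.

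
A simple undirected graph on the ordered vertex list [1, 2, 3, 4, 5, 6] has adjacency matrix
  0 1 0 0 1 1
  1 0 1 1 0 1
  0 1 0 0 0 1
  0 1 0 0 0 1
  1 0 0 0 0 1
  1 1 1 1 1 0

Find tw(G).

2

A width-2 tree decomposition is:
Bags: B1 = {1, 2, 6}  B2 = {1, 5, 6}  B3 = {2, 3, 6}  B4 = {2, 4, 6}
Tree: B1–B2, B1–B3, B3–B4
The largest bag has 3 vertices, giving width 2; this decomposition certifies tw(G) ≤ 2. Conversely, {1, 2, 6} is a clique of size 3, and the vertices of any clique must share a bag in every tree decomposition; so some bag has ≥ 3 vertices and tw(G) ≥ 2. The upper and lower bounds meet at 2, so that is the treewidth.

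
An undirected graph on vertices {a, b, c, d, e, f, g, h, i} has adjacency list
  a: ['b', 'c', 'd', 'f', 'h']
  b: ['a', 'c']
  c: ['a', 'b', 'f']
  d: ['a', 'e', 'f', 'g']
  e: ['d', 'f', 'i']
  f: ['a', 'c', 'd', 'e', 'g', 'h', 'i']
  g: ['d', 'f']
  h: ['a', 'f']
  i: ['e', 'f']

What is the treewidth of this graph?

A width-2 tree decomposition is:
Bags: B1 = {a, d, f}  B2 = {d, e, f}  B3 = {d, f, g}  B4 = {a, c, f}  B5 = {e, f, i}  B6 = {a, b, c}  B7 = {a, f, h}
Tree: B1–B2, B1–B3, B1–B4, B2–B5, B4–B6, B1–B7
Every bag has size at most 3, so the width is 3 − 1 = 2 and tw(G) ≤ 2. On the other hand G contains the 3-clique {d, f, g}. A clique must lie in a single bag of any decomposition, so no decomposition can have width below 2. Hence tw(G) = 2 exactly.

2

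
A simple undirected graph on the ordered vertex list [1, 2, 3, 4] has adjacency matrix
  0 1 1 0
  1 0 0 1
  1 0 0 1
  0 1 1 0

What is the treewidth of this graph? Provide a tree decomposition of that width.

Treewidth 2.
One such decomposition:
Bags: B1 = {1, 2, 4}  B2 = {1, 3, 4}
Tree: B1–B2

The largest bag has 3 vertices, giving width 2; this decomposition certifies tw(G) ≤ 2. Since 4–2–1–3–4 is a cycle in G, G is not acyclic. Forests are exactly the graphs of treewidth ≤ 1, so tw(G) ≥ 2. Combining the bounds, tw(G) = 2.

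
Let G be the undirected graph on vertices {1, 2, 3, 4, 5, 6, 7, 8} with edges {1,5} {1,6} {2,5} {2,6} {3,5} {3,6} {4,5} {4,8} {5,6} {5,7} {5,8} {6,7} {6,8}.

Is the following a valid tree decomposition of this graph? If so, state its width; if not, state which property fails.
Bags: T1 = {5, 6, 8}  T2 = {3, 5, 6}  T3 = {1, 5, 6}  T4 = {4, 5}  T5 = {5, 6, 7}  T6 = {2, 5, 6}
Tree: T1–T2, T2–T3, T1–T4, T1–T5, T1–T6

A tree decomposition must satisfy three properties: every vertex lies in some bag; for every edge, both endpoints lie together in some bag; and for every vertex, the bags containing it form a connected subtree. Here edge (8,4) lies in no bag, so the decomposition is invalid.

No — edge (8,4) lies in no bag.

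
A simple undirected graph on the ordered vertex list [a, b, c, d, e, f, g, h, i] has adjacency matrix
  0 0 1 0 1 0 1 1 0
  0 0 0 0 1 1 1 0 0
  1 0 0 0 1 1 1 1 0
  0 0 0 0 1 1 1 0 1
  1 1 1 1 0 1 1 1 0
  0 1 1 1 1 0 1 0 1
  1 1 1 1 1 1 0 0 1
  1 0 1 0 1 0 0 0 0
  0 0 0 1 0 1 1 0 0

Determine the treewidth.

A width-3 tree decomposition is:
Bags: B1 = {c, e, f, g}  B2 = {b, e, f, g}  B3 = {d, e, f, g}  B4 = {a, c, e, g}  B5 = {d, f, g, i}  B6 = {a, c, e, h}
Tree: B1–B2, B1–B3, B1–B4, B3–B5, B4–B6
Each bag holds 4 vertices, so the decomposition has width 3, which upper-bounds the treewidth. Conversely, {a, c, e, g} is a clique of size 4, and the vertices of any clique must share a bag in every tree decomposition; so some bag has ≥ 4 vertices and tw(G) ≥ 3. Hence tw(G) = 3 exactly.

3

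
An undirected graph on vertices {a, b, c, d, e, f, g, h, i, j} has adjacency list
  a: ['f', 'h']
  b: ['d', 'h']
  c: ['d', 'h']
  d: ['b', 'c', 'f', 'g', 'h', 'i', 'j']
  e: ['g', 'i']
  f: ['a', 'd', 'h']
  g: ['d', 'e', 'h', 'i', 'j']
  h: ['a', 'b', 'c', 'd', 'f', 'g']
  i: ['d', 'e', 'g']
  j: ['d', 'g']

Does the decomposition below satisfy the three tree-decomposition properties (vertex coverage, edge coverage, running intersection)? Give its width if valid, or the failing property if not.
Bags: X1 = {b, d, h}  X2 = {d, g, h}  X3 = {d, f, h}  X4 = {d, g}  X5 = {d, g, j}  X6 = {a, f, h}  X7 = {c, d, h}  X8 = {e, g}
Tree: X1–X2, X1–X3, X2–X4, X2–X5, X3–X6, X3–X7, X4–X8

No — vertex i appears in no bag.

A tree decomposition must satisfy three properties: every vertex lies in some bag; for every edge, both endpoints lie together in some bag; and for every vertex, the bags containing it form a connected subtree. Here vertex i appears in no bag, so the decomposition is invalid.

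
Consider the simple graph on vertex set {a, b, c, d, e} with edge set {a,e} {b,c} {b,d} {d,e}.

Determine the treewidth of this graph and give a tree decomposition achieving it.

The largest bag has 2 vertices, giving width 1; this decomposition certifies tw(G) ≤ 1. G has an edge, so its treewidth is at least 1. Combining the bounds, tw(G) = 1.

Treewidth 1.
Bags: B1 = {b, d}  B2 = {b, c}  B3 = {d, e}  B4 = {a, e}
Tree: B1–B2, B1–B3, B3–B4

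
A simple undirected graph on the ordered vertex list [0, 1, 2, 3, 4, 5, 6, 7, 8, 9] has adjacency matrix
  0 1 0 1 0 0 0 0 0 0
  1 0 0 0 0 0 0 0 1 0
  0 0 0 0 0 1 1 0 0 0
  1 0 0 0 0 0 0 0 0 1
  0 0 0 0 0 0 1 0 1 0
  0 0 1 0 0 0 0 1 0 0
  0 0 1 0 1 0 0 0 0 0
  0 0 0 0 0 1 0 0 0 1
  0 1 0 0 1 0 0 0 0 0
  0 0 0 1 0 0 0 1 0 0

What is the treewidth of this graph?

2

A width-2 tree decomposition is:
Bags: B1 = {2, 5, 6}  B2 = {5, 6, 7}  B3 = {6, 7, 9}  B4 = {3, 6, 9}  B5 = {0, 3, 6}  B6 = {0, 1, 6}  B7 = {1, 6, 8}  B8 = {4, 6, 8}
Tree: B1–B2, B2–B3, B3–B4, B4–B5, B5–B6, B6–B7, B7–B8
The largest bag has 3 vertices, giving width 2; this decomposition certifies tw(G) ≤ 2. The edges 6–2–5–7–9–3–0–1–8–4–6 form a cycle, so G is not a tree and its treewidth is at least 2. Hence tw(G) = 2 exactly.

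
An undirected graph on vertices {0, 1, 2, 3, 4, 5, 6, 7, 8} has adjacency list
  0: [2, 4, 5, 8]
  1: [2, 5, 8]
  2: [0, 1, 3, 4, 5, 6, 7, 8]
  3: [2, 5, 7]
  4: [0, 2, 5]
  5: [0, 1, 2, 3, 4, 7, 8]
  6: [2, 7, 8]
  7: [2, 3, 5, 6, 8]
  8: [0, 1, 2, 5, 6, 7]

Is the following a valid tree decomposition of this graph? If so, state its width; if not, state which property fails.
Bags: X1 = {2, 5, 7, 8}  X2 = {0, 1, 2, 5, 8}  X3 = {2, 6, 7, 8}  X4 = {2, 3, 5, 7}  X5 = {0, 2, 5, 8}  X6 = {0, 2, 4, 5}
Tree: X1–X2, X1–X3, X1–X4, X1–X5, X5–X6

No — bags containing vertex 0 are not connected in the tree.

A tree decomposition must satisfy three properties: every vertex lies in some bag; for every edge, both endpoints lie together in some bag; and for every vertex, the bags containing it form a connected subtree. Here bags containing vertex 0 are not connected in the tree, so the decomposition is invalid.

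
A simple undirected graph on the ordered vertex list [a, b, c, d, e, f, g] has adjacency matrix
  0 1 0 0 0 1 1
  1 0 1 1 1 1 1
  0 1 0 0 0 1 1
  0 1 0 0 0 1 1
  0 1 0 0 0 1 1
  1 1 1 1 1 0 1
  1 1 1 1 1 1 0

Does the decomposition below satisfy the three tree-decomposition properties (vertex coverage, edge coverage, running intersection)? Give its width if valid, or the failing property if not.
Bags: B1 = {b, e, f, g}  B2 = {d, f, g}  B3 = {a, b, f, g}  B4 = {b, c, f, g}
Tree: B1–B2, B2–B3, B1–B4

A tree decomposition must satisfy three properties: every vertex lies in some bag; for every edge, both endpoints lie together in some bag; and for every vertex, the bags containing it form a connected subtree. Here edge (b,d) lies in no bag, so the decomposition is invalid.

No — edge (b,d) lies in no bag.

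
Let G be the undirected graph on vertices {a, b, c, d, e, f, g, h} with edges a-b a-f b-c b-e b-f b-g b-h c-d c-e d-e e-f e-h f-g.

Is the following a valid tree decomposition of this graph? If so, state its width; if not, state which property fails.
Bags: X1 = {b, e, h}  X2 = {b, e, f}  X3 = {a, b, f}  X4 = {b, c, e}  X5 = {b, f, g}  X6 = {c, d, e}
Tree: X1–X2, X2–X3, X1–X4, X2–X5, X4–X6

Yes; width 2.

Vertex coverage: the bags together contain {a, b, c, d, e, f, g, h}, the full vertex set. Edge coverage: each edge of G has both endpoints in at least one bag. Running intersection: for every vertex, the bags containing it form a connected subtree. All three properties hold, so this is a valid tree decomposition of width max|bag| − 1 = 2, and hence tw(G) ≤ 2.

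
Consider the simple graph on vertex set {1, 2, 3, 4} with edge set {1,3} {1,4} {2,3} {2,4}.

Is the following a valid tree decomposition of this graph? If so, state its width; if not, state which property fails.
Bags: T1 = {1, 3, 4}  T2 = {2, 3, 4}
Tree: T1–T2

Checking the three conditions: (i) the bags cover all of {1, 2, 3, 4}; (ii) for each edge, some bag contains both endpoints; (iii) the bags containing any fixed vertex form a subtree. All hold, so the decomposition is valid with width 3 − 1 = 2.

Yes; width 2.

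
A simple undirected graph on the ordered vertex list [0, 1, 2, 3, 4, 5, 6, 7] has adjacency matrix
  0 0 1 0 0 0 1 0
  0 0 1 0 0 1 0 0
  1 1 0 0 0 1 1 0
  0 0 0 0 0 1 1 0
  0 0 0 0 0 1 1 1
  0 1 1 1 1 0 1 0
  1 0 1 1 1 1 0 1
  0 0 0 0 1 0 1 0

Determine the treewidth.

A width-2 tree decomposition is:
Bags: B1 = {2, 5, 6}  B2 = {4, 5, 6}  B3 = {4, 6, 7}  B4 = {1, 2, 5}  B5 = {3, 5, 6}  B6 = {0, 2, 6}
Tree: B1–B2, B2–B3, B1–B4, B1–B5, B1–B6
Each bag holds 3 vertices, so the decomposition has width 2, which upper-bounds the treewidth. For the lower bound, the 3 vertices {1, 2, 5} are pairwise adjacent, and any tree decomposition puts a clique entirely inside one bag — forcing width ≥ 2. The upper and lower bounds meet at 2, so that is the treewidth.

2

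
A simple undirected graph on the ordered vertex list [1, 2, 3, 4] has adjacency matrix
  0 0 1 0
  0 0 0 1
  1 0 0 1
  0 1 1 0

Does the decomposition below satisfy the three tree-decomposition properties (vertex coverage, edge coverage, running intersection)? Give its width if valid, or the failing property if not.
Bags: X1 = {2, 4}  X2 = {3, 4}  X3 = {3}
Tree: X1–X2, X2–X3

No — vertex 1 appears in no bag.

A tree decomposition must satisfy three properties: every vertex lies in some bag; for every edge, both endpoints lie together in some bag; and for every vertex, the bags containing it form a connected subtree. Here vertex 1 appears in no bag, so the decomposition is invalid.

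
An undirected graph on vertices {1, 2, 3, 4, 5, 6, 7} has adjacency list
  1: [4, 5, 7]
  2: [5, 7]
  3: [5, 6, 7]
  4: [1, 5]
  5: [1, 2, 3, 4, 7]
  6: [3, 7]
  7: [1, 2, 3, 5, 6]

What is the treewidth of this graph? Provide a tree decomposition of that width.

Treewidth 2.
One optimal decomposition is:
Bags: B1 = {1, 5, 7}  B2 = {1, 4, 5}  B3 = {2, 5, 7}  B4 = {3, 5, 7}  B5 = {3, 6, 7}
Tree: B1–B2, B1–B3, B3–B4, B4–B5

The largest bag has 3 vertices, giving width 2; this decomposition certifies tw(G) ≤ 2. For the lower bound, the 3 vertices {1, 4, 5} are pairwise adjacent, and any tree decomposition puts a clique entirely inside one bag — forcing width ≥ 2. Therefore the treewidth is 2.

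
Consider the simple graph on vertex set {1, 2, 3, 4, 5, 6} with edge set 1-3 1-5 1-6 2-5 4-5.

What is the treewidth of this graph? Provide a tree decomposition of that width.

Each bag holds 2 vertices, so the decomposition has width 1, which upper-bounds the treewidth. Since G has at least one edge (e.g. 1–5), it is not an edgeless graph, so tw(G) ≥ 1. The upper and lower bounds meet at 1, so that is the treewidth.

Treewidth 1.
One such decomposition:
Bags: B1 = {1, 5}  B2 = {4, 5}  B3 = {2, 5}  B4 = {1, 3}  B5 = {1, 6}
Tree: B1–B2, B2–B3, B1–B4, B4–B5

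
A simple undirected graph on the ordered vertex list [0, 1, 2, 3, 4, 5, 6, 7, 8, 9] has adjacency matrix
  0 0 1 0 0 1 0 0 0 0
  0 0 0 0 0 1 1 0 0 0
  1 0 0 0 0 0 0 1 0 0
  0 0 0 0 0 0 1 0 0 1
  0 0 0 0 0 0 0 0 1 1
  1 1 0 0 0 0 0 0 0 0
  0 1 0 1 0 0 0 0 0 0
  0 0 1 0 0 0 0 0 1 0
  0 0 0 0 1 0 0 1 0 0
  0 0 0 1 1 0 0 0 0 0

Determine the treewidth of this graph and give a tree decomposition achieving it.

Treewidth 2.
One optimal decomposition is:
Bags: B1 = {2, 7, 8}  B2 = {0, 2, 8}  B3 = {0, 5, 8}  B4 = {1, 5, 8}  B5 = {1, 6, 8}  B6 = {3, 6, 8}  B7 = {3, 8, 9}  B8 = {4, 8, 9}
Tree: B1–B2, B2–B3, B3–B4, B4–B5, B5–B6, B6–B7, B7–B8

Each bag holds 3 vertices, so the decomposition has width 2, which upper-bounds the treewidth. The edges 8–7–2–0–5–1–6–3–9–4–8 form a cycle, so G is not a tree and its treewidth is at least 2. Hence tw(G) = 2 exactly.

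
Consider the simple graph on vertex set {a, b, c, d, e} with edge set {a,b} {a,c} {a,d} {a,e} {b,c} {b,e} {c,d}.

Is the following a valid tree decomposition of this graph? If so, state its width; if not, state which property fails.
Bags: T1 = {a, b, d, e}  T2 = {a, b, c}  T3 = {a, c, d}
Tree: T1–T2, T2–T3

No — bags containing vertex d are not connected in the tree.

A tree decomposition must satisfy three properties: every vertex lies in some bag; for every edge, both endpoints lie together in some bag; and for every vertex, the bags containing it form a connected subtree. Here bags containing vertex d are not connected in the tree, so the decomposition is invalid.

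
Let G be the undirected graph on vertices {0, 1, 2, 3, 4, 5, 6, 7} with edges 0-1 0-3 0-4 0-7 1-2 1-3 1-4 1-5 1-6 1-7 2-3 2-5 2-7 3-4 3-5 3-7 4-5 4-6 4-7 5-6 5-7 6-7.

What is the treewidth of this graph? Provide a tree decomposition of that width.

Treewidth 4.
One such decomposition:
Bags: B1 = {1, 3, 4, 5, 7}  B2 = {1, 4, 5, 6, 7}  B3 = {1, 2, 3, 5, 7}  B4 = {0, 1, 3, 4, 7}
Tree: B1–B2, B1–B3, B1–B4

Each bag holds 5 vertices, so the decomposition has width 4, which upper-bounds the treewidth. For the lower bound, the 5 vertices {1, 2, 3, 5, 7} are pairwise adjacent, and any tree decomposition puts a clique entirely inside one bag — forcing width ≥ 4. The upper and lower bounds meet at 4, so that is the treewidth.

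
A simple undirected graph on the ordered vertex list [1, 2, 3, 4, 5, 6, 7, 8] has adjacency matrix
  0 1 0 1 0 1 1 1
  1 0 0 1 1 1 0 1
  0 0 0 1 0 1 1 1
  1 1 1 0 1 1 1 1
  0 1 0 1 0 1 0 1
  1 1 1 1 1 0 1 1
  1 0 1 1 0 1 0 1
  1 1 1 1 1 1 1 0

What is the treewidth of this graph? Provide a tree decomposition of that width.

Treewidth 4.
Bags: B1 = {2, 4, 5, 6, 8}  B2 = {1, 2, 4, 6, 8}  B3 = {1, 4, 6, 7, 8}  B4 = {3, 4, 6, 7, 8}
Tree: B1–B2, B2–B3, B3–B4

Each bag holds 5 vertices, so the decomposition has width 4, which upper-bounds the treewidth. Conversely, {1, 2, 4, 6, 8} is a clique of size 5, and the vertices of any clique must share a bag in every tree decomposition; so some bag has ≥ 5 vertices and tw(G) ≥ 4. Hence tw(G) = 4 exactly.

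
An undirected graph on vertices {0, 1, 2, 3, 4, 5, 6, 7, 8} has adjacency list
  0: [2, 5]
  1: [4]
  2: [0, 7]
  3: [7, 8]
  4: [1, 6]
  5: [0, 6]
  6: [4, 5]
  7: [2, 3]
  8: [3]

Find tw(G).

1

A width-1 tree decomposition is:
Bags: B1 = {3, 8}  B2 = {3, 7}  B3 = {2, 7}  B4 = {0, 2}  B5 = {0, 5}  B6 = {5, 6}  B7 = {4, 6}  B8 = {1, 4}
Tree: B1–B2, B2–B3, B3–B4, B4–B5, B5–B6, B6–B7, B7–B8
The largest bag has 2 vertices, giving width 1; this decomposition certifies tw(G) ≤ 1. Any graph with an edge has treewidth ≥ 1, and G has the edge 8–3. Combining the bounds, tw(G) = 1.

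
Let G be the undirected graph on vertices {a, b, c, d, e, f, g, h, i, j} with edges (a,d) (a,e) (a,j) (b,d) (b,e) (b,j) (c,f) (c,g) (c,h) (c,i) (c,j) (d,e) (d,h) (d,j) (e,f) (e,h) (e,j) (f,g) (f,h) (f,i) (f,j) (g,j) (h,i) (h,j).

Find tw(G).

3

A width-3 tree decomposition is:
Bags: B1 = {b, d, e, j}  B2 = {d, e, h, j}  B3 = {e, f, h, j}  B4 = {c, f, h, j}  B5 = {c, f, h, i}  B6 = {c, f, g, j}  B7 = {a, d, e, j}
Tree: B1–B2, B2–B3, B3–B4, B4–B5, B4–B6, B2–B7
Each bag holds 4 vertices, so the decomposition has width 3, which upper-bounds the treewidth. On the other hand G contains the 4-clique {c, f, g, j}. A clique must lie in a single bag of any decomposition, so no decomposition can have width below 3. Therefore the treewidth is 3.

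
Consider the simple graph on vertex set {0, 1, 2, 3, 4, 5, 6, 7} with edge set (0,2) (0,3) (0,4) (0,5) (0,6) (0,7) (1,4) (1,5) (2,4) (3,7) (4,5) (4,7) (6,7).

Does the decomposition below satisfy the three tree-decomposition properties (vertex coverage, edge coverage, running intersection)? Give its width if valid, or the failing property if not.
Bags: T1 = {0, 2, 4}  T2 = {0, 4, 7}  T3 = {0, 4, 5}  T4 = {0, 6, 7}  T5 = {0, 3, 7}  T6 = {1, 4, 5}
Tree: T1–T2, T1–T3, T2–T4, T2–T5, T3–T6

Vertex coverage: the bags together contain {0, 1, 2, 3, 4, 5, 6, 7}, the full vertex set. Edge coverage: each edge of G has both endpoints in at least one bag. Running intersection: for every vertex, the bags containing it form a connected subtree. All three properties hold, so this is a valid tree decomposition of width max|bag| − 1 = 2, and hence tw(G) ≤ 2.

Yes; width 2.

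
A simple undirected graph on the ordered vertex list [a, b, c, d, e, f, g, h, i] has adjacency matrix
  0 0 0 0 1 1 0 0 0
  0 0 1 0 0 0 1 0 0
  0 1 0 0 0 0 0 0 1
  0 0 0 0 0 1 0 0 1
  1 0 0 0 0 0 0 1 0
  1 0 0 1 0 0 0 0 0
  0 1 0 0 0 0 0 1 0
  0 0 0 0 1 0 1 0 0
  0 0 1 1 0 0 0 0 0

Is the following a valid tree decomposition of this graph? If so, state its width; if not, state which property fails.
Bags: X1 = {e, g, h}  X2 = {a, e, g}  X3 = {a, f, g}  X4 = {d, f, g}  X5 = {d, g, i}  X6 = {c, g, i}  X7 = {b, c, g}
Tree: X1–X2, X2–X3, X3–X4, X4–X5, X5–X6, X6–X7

Vertex coverage: the bags together contain {a, b, c, d, e, f, g, h, i}, the full vertex set. Edge coverage: each edge of G has both endpoints in at least one bag. Running intersection: for every vertex, the bags containing it form a connected subtree. All three properties hold, so this is a valid tree decomposition of width max|bag| − 1 = 2, and hence tw(G) ≤ 2.

Yes; width 2.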